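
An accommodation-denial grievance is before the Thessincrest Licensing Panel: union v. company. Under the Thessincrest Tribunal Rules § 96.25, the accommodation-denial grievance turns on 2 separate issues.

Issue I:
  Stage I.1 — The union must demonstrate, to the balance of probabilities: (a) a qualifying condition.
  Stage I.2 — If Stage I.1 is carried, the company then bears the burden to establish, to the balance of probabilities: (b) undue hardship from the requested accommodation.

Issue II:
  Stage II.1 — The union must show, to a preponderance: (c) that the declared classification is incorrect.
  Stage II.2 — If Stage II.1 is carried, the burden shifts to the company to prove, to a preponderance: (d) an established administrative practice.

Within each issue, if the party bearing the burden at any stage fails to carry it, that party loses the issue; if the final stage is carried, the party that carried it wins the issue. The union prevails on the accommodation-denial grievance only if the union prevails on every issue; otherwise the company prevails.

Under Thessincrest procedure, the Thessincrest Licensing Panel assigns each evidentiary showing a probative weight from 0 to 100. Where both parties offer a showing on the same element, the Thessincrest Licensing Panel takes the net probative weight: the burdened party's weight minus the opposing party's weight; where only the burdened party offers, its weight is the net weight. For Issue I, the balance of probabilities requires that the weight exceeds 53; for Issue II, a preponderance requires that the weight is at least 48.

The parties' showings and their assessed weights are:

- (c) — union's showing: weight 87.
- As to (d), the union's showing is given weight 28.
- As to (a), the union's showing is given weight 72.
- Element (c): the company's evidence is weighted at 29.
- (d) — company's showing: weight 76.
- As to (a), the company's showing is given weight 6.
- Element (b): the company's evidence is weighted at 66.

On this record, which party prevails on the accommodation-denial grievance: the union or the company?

company

— Issue I —
Stage I.1 — burden on union; standard: the balance of probabilities (weight exceeds 53).
    (a): 72 − 6 = 66 > 53 [met]
  All elements met. The burden passes to the company.
Stage I.2 — burden on company; standard: the balance of probabilities (weight exceeds 53).
    (b): 66 > 53 [met]
  All elements met at the final stage.
With every stage satisfied, the company prevails on this issue.
— Issue II —
Stage II.1 — burden on union; standard: a preponderance (weight is at least 48).
    (c): 87 − 29 = 58 ≥ 48 [met]
  Stage II.1 carried; the burden shifts to the company.
Stage II.2 — burden on company; standard: a preponderance (weight is at least 48).
    (d): 76 − 28 = 48 ≥ 48 [met]
  The company carries the last stage.
All stages carried — the company prevails on this issue.
Per-issue: Issue I → company; Issue II → company. The union must prevail on every issue; overall, the company prevails.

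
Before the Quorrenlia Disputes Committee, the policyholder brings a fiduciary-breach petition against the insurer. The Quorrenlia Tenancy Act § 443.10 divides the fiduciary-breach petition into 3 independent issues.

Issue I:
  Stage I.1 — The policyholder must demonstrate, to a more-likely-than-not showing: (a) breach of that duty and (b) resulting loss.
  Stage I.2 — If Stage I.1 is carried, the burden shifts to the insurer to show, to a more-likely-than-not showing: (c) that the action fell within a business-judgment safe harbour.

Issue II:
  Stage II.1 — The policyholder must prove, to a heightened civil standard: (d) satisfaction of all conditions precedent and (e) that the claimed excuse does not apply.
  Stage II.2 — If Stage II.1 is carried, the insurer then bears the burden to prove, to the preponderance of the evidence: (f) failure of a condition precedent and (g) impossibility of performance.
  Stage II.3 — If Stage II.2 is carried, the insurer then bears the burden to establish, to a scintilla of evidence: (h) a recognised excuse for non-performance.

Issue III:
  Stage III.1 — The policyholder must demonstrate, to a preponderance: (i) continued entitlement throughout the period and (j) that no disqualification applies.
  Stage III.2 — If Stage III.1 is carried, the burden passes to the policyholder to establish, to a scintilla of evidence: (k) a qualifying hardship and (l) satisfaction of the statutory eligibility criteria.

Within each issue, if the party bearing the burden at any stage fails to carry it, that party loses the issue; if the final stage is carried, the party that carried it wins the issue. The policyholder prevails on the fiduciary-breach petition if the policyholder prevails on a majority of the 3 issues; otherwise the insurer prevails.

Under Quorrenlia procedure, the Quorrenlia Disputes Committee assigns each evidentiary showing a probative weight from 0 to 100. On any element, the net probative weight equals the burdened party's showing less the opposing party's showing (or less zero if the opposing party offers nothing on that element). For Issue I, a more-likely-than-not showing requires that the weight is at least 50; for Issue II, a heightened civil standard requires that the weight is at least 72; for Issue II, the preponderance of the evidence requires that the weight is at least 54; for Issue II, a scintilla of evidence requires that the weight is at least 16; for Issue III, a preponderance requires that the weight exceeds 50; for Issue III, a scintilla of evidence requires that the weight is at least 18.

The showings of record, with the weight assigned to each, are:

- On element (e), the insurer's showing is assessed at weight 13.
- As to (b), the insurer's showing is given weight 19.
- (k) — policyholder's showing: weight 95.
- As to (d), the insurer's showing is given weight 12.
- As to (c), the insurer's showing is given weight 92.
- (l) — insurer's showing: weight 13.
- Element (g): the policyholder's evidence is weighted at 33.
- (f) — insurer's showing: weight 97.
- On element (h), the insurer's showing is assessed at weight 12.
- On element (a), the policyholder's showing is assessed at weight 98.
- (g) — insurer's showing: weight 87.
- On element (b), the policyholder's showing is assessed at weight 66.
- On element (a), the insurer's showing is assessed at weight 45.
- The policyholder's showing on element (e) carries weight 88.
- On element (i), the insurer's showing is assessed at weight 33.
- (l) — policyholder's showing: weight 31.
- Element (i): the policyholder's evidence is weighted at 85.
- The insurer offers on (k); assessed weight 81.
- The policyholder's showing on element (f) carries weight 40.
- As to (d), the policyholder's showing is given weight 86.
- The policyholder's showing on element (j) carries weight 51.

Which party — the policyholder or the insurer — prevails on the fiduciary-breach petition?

insurer

— Issue I —
Stage I.1 — burden on policyholder; standard: a more-likely-than-not showing (weight is at least 50).
    (a): 98 − 45 = 53 ≥ 50 [met]
    (b): 66 − 19 = 47 < 50 [not met]
  The policyholder does not carry Stage I.1.
So the insurer prevails on this issue.
— Issue II —
At Stage II.1 the policyholder must meet a heightened civil standard (weight is at least 72): on (d) the weight is 86 less the opposing 12 gives net 74, which does reach 72, so (d) meets the standard; on (e) the weight is 88 less the opposing 13 gives net 75, which does reach 72, so (e) meets the standard.
  All elements met. The burden passes to the insurer.
At Stage II.2 the insurer must meet the preponderance of the evidence (weight is at least 54): on (f) the weight is 97 less the opposing 40 gives net 57, ≥ 54, so (f) meets the standard; on (g) the weight is 87 less the opposing 33 gives net 54, ≥ 54, so (g) meets the standard.
  Stage II.2 carried; the burden remains with the insurer.
At Stage II.3 the insurer must meet a scintilla of evidence (weight is at least 16): on (h) the weight is 12, which does not reach 16, so (h) does not meet the standard.
  Stage II.3 not carried; the insurer fails its burden.
The analysis ends at Stage II.3; the policyholder prevails on this issue.
— Issue III —
Stage III.1 (policyholder, a preponderance, weight exceeds 50): (i) net 85−33=52 > 50 — meets; (j) 51 > 50 — meets.
  Stage III.1 is satisfied; the policyholder continues to bear the burden.
Stage III.2 (policyholder, a scintilla of evidence, weight is at least 18): (k) net 95−81=14 < 18 — fails; (l) net 31−13=18 ≥ 18 — meets.
  The policyholder does not carry Stage III.2.
The insurer prevails on this issue.
Per-issue: Issue I → insurer; Issue II → policyholder; Issue III → insurer. The policyholder must prevail on a majority of issues; overall, the insurer prevails.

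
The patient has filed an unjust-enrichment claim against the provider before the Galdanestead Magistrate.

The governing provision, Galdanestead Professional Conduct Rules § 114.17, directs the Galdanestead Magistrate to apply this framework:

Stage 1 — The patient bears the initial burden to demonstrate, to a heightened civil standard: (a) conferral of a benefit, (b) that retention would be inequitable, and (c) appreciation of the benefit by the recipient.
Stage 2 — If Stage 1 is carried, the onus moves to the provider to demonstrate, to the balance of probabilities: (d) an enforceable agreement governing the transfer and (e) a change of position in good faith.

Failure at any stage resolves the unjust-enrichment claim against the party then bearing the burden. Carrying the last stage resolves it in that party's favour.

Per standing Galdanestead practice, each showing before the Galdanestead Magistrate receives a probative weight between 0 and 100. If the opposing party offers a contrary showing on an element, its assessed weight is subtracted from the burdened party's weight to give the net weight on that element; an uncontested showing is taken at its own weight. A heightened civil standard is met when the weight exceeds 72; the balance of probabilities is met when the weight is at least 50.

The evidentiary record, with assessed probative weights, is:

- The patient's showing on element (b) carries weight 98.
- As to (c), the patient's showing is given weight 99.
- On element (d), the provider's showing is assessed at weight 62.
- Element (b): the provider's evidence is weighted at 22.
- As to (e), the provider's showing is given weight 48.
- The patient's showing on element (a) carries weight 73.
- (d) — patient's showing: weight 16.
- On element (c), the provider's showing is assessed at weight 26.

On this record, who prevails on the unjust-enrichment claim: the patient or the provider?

Stage 1 — burden on patient; standard: a heightened civil standard (weight exceeds 72).
    (a): 73 > 72 [met]
    (b): 98 − 22 = 76 > 72 [met]
    (c): 99 − 26 = 73 > 72 [met]
  Stage 1 carried; the burden shifts to the provider.
Stage 2 — burden on provider; standard: the balance of probabilities (weight is at least 50).
    (d): 62 − 16 = 46 < 50 [not met]
    (e): 48 < 50 [not met]
  Stage 2 not carried; the provider fails its burden.
The patient prevails.

patient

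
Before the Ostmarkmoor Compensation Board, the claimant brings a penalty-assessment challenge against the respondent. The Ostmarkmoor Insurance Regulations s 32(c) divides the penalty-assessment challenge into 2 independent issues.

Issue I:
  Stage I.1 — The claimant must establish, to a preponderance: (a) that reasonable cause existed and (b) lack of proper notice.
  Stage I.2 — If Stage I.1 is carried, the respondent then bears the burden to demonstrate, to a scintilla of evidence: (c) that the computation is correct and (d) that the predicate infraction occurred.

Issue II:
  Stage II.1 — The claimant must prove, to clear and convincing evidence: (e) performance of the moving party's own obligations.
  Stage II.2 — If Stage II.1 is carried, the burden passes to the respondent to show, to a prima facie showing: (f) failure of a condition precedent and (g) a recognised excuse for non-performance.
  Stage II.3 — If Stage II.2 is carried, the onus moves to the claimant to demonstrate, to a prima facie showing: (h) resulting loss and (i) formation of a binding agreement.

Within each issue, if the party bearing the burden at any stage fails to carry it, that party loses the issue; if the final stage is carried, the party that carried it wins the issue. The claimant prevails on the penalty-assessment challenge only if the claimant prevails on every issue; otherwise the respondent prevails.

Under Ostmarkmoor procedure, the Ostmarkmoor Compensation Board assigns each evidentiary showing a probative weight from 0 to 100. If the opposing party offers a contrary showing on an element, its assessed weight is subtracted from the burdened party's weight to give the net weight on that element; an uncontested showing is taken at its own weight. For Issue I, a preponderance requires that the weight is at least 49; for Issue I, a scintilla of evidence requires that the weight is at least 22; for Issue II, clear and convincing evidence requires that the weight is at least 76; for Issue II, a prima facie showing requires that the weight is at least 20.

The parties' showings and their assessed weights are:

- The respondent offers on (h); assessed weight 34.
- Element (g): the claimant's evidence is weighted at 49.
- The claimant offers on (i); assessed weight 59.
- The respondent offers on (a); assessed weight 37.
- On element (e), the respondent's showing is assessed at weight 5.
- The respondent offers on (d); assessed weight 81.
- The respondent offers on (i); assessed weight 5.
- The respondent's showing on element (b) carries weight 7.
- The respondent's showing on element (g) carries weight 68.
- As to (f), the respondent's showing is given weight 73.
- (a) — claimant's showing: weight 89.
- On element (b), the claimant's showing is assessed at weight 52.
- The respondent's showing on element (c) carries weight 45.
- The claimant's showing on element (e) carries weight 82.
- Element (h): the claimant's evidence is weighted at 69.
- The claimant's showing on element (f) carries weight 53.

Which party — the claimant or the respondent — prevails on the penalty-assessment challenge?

respondent

— Issue I —
Stage I.1 (claimant, a preponderance, weight is at least 49): (a) net 89−37=52 ≥ 49 — meets; (b) net 52−7=45 < 49 — fails.
  Stage I.1 not carried; the claimant fails its burden.
So the respondent prevails on this issue.
— Issue II —
Stage II.1 (claimant, clear and convincing evidence, weight is at least 76): (e) net 82−5=77 ≥ 76 — meets.
  Stage II.1 carried; the burden shifts to the respondent.
Stage II.2 (respondent, a prima facie showing, weight is at least 20): (f) net 73−53=20 ≥ 20 — meets; (g) net 68−49=19 < 20 — fails.
  Not every element is met, so the respondent fails to carry Stage II.2.
The analysis ends at Stage II.2; the claimant prevails on this issue.
Per-issue: Issue I → respondent; Issue II → claimant. The claimant must prevail on every issue; overall, the respondent prevails.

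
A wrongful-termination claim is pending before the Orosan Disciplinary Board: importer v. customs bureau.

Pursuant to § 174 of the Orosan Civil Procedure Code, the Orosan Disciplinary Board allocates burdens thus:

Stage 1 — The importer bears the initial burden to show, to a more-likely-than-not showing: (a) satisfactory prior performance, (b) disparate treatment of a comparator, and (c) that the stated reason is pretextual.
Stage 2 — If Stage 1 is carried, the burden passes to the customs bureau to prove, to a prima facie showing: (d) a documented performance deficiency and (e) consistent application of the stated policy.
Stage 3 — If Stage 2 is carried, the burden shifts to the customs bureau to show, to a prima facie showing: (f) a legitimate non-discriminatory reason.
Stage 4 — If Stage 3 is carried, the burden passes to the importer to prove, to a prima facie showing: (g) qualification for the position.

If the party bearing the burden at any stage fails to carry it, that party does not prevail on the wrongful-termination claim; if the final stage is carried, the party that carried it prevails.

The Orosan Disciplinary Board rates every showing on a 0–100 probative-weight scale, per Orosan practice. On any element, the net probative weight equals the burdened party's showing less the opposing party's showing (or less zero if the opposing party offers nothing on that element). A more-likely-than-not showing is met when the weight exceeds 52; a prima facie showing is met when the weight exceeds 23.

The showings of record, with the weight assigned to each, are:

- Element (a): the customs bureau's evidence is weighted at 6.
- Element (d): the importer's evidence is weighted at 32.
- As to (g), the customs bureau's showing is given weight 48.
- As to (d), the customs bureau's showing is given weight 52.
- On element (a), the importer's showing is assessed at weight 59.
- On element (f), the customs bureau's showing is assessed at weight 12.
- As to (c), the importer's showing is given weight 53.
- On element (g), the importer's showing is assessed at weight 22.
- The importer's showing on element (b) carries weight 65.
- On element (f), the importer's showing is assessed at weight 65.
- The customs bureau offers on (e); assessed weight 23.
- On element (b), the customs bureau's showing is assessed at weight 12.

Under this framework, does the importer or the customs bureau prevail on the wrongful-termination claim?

importer

Stage 1 — burden on importer; standard: a more-likely-than-not showing (weight exceeds 52).
    (a): 59 − 6 = 53 > 52 [met]
    (b): 65 − 12 = 53 > 52 [met]
    (c): 53 > 52 [met]
  The importer carries Stage 1; the customs bureau now bears the burden.
Stage 2 — burden on customs bureau; standard: a prima facie showing (weight exceeds 23).
    (d): 52 − 32 = 20 ≤ 23 [not met]
    (e): 23 ≤ 23 [not met]
  Not every element is met, so the customs bureau fails to carry Stage 2.
The importer prevails.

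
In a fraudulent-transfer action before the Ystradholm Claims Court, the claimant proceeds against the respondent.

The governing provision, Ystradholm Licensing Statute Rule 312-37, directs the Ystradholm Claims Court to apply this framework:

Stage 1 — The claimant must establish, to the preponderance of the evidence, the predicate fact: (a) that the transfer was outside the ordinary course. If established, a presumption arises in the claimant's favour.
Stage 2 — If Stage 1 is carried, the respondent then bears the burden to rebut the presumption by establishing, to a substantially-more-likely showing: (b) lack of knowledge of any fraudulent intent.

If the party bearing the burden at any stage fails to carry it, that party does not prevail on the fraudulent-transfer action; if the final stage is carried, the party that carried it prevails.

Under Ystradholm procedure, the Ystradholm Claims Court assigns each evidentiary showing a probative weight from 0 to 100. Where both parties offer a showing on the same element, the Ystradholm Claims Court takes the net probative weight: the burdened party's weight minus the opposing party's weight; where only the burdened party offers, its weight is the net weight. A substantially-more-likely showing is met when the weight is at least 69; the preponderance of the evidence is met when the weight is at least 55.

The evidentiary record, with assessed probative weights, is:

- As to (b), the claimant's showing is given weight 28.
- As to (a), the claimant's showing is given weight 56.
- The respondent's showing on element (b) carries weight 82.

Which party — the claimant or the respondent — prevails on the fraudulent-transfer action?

At Stage 1 the claimant must meet the preponderance of the evidence (weight is at least 55): on (a) the weight is 56, which does reach 55, so (a) meets the standard.
  All elements met. The burden passes to the respondent.
At Stage 2 the respondent must meet a substantially-more-likely showing (weight is at least 69): on (b) the weight is 82 less the opposing 28 gives net 54, which does not reach 69, so (b) does not meet the standard.
  Not every element is met, so the respondent fails to carry Stage 2.
So the claimant prevails.

claimant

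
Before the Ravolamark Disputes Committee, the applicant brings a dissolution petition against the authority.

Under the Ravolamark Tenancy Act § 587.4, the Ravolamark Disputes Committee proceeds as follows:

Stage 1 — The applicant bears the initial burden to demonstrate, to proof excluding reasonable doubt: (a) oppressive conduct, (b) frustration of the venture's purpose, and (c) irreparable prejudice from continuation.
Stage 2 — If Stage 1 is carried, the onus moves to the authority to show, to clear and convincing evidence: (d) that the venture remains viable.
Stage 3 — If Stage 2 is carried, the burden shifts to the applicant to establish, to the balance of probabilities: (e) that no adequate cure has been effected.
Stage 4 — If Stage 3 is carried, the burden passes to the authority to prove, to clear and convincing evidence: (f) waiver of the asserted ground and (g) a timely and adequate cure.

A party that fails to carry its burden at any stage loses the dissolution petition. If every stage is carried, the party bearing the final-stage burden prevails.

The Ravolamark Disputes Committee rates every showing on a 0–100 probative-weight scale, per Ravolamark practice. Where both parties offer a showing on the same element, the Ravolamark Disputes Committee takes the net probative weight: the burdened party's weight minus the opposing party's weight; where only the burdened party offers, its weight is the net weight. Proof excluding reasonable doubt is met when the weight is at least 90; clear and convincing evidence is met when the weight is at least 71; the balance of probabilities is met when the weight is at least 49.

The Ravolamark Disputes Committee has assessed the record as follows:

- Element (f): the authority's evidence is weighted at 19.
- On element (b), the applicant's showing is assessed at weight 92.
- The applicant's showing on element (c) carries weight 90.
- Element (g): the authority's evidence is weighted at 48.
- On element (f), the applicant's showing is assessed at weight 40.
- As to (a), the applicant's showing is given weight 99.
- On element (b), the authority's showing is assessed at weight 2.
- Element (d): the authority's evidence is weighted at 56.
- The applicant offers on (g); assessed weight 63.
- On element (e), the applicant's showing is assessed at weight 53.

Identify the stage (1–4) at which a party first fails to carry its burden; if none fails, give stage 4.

stage 2

Stage 1 (applicant, proof excluding reasonable doubt, weight is at least 90): (a) 99 ≥ 90 — meets; (b) net 92−2=90 ≥ 90 — meets; (c) 90 ≥ 90 — meets.
  All elements met. The burden passes to the authority.
Stage 2 (authority, clear and convincing evidence, weight is at least 71): (d) 56 < 71 — fails.
  Stage 2 not carried; the authority fails its burden.
The applicant prevails.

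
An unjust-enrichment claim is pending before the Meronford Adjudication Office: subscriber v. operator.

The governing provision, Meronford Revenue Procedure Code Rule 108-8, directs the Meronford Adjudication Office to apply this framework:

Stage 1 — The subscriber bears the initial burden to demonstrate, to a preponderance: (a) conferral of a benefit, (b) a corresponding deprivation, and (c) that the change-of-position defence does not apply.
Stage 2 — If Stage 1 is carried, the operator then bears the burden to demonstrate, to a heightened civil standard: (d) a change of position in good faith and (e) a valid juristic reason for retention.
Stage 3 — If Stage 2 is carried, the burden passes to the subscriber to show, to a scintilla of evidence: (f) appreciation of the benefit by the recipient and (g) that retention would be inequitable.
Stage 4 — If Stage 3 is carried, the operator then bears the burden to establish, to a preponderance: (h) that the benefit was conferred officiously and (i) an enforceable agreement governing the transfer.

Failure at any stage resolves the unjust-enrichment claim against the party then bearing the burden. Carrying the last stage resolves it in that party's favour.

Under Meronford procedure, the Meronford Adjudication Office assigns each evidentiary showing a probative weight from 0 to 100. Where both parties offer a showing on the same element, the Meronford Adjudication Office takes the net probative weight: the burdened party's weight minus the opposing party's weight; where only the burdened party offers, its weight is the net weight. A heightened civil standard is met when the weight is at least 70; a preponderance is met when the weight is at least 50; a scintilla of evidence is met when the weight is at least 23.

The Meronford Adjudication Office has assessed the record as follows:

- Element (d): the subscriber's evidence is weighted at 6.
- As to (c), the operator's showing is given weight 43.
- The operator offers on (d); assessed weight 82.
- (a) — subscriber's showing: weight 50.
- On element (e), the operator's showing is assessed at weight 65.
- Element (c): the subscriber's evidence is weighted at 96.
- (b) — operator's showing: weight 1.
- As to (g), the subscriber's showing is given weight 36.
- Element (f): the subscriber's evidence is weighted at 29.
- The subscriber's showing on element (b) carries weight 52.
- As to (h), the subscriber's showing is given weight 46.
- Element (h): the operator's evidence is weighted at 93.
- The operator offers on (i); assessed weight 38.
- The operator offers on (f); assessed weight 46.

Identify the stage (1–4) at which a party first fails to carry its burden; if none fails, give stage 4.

stage 2

At Stage 1 the subscriber must meet a preponderance (weight is at least 50): on (a) the weight is 50, which does reach 50, so (a) meets the standard; on (b) the weight is 52 less the opposing 1 gives net 51, which does reach 50, so (b) meets the standard; on (c) the weight is 96 less the opposing 43 gives net 53, which does reach 50, so (c) meets the standard.
  The subscriber carries Stage 1; the operator now bears the burden.
At Stage 2 the operator must meet a heightened civil standard (weight is at least 70): on (d) the weight is 82 less the opposing 6 gives net 76, ≥ 70, so (d) meets the standard; on (e) the weight is 65, which does not reach 70, so (e) does not meet the standard.
  Not every element is met, so the operator fails to carry Stage 2.
The subscriber prevails.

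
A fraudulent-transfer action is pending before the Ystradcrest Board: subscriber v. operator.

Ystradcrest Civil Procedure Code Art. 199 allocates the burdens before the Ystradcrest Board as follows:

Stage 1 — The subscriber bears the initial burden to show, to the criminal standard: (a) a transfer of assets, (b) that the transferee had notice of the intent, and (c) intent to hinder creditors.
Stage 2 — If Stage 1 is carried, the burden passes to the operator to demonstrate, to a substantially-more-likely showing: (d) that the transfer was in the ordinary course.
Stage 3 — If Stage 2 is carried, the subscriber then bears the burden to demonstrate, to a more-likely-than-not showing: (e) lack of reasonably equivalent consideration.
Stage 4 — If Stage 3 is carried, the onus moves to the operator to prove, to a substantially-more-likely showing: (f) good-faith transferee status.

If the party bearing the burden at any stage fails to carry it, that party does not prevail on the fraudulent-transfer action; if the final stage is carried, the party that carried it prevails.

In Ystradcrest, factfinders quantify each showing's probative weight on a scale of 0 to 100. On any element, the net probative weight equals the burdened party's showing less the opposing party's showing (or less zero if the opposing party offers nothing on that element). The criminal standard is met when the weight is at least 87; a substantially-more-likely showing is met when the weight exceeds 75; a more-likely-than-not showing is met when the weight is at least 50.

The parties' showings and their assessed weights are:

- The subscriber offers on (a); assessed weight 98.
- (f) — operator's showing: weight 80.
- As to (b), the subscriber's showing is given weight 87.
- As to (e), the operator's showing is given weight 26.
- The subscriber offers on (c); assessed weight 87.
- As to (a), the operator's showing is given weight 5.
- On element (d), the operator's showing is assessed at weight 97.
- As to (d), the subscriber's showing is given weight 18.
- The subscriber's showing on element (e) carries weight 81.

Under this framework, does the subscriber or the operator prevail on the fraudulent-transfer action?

operator

Stage 1 (subscriber, the criminal standard, weight is at least 87): (a) net 98−5=93 ≥ 87 — meets; (b) 87 ≥ 87 — meets; (c) 87 ≥ 87 — meets.
  All elements met. The burden passes to the operator.
Stage 2 (operator, a substantially-more-likely showing, weight exceeds 75): (d) net 97−18=79 > 75 — meets.
  The operator carries Stage 2; the subscriber now bears the burden.
Stage 3 (subscriber, a more-likely-than-not showing, weight is at least 50): (e) net 81−26=55 ≥ 50 — meets.
  The subscriber carries Stage 3; the operator now bears the burden.
Stage 4 (operator, a substantially-more-likely showing, weight exceeds 75): (f) 80 > 75 — meets.
  Stage 4 carried; the final stage is satisfied.
Every stage carried; the operator prevails.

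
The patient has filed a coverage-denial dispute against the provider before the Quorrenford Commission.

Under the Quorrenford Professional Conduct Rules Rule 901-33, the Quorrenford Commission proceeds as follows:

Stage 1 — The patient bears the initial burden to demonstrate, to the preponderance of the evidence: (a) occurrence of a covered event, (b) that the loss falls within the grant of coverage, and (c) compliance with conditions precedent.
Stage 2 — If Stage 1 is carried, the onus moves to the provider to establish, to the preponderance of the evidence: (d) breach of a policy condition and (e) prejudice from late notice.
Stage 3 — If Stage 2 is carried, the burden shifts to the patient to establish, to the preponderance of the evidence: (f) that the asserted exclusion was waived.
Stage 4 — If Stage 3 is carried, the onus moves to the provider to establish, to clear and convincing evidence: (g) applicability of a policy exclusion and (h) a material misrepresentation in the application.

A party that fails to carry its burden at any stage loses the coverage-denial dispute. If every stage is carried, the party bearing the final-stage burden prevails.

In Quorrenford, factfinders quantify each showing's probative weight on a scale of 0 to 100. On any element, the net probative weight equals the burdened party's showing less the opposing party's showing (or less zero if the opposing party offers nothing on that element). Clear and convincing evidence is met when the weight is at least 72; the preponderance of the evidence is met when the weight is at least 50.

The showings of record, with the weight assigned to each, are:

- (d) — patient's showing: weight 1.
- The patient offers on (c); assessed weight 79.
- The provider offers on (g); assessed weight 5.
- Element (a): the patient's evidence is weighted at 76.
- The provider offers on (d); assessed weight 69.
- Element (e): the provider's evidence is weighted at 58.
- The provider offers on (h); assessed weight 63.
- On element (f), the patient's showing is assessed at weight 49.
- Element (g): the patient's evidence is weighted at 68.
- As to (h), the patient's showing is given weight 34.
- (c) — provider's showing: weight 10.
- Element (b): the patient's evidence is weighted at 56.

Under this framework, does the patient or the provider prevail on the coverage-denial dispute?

provider

At Stage 1 the patient must meet the preponderance of the evidence (weight is at least 50): on (a) the weight is 76, ≥ 50, so (a) meets the standard; on (b) the weight is 56, ≥ 50, so (b) meets the standard; on (c) the weight is 79 less the opposing 10 gives net 69, which does reach 50, so (c) meets the standard.
  Stage 1 carried; the burden shifts to the provider.
At Stage 2 the provider must meet the preponderance of the evidence (weight is at least 50): on (d) the weight is 69 less the opposing 1 gives net 68, ≥ 50, so (d) meets the standard; on (e) the weight is 58, ≥ 50, so (e) meets the standard.
  The provider carries Stage 2; the patient now bears the burden.
At Stage 3 the patient must meet the preponderance of the evidence (weight is at least 50): on (f) the weight is 49, < 50, so (f) does not meet the standard.
  The patient does not carry Stage 3.
The analysis ends at Stage 3; the provider prevails.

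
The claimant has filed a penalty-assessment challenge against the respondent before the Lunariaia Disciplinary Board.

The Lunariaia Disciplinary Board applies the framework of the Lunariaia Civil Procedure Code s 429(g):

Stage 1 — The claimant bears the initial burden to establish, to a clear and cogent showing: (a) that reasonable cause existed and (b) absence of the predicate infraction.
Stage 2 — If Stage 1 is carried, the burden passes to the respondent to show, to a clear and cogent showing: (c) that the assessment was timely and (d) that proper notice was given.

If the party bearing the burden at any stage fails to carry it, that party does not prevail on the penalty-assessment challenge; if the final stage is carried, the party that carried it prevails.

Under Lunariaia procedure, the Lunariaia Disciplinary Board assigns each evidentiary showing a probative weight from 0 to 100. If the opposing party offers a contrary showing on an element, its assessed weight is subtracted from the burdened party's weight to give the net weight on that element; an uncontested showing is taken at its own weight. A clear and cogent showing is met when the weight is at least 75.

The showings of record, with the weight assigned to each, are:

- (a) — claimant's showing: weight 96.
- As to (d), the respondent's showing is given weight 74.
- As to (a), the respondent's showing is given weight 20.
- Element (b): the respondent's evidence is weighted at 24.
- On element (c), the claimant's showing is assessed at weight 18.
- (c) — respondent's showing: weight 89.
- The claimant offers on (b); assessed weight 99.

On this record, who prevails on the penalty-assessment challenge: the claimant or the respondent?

Stage 1 — burden on claimant; standard: a clear and cogent showing (weight is at least 75).
    (a): 96 − 20 = 76 ≥ 75 [met]
    (b): 99 − 24 = 75 ≥ 75 [met]
  Stage 1 carried; the burden shifts to the respondent.
Stage 2 — burden on respondent; standard: a clear and cogent showing (weight is at least 75).
    (c): 89 − 18 = 71 < 75 [not met]
    (d): 74 < 75 [not met]
  Stage 2 not carried; the respondent fails its burden.
The claimant prevails.

claimant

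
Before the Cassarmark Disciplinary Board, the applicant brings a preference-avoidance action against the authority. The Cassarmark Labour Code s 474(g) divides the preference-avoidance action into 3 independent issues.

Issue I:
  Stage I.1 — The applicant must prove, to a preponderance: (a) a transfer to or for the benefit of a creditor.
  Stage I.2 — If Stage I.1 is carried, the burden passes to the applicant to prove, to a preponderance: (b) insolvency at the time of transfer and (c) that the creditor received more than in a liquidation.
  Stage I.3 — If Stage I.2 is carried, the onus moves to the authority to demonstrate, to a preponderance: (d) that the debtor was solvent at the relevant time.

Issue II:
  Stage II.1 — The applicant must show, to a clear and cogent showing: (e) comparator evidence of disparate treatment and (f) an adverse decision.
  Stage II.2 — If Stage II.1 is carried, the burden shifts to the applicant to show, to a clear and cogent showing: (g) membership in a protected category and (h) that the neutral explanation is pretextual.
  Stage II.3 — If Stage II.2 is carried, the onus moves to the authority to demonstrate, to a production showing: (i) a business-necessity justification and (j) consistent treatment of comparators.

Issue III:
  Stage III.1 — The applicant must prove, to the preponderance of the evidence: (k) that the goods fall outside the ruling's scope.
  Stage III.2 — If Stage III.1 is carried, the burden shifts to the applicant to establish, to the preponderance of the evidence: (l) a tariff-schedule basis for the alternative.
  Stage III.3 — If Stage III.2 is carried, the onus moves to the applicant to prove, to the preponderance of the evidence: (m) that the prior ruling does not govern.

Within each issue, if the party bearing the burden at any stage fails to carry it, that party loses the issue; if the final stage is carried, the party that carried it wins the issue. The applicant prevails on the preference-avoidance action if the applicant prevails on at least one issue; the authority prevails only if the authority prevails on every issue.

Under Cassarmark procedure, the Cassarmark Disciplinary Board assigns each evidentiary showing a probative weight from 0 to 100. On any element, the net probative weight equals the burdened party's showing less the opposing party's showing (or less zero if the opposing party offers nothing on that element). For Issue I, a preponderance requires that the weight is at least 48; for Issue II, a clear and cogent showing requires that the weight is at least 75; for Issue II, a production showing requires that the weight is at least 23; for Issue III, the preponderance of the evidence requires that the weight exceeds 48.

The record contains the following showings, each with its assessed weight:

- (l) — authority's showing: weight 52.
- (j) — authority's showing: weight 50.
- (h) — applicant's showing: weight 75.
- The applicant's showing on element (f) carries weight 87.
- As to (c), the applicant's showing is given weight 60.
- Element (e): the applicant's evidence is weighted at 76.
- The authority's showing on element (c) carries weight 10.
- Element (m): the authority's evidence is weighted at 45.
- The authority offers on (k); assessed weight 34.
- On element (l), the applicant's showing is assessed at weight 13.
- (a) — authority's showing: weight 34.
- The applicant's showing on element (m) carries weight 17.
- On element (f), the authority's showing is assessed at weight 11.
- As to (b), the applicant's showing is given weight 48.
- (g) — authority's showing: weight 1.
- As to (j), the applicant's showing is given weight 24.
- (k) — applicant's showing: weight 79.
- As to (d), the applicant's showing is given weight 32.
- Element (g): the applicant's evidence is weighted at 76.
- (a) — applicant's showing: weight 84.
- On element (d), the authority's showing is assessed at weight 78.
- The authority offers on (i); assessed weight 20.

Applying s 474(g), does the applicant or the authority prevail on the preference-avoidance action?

— Issue I —
Stage I.1 (applicant, a preponderance, weight is at least 48): (a) net 84−34=50 ≥ 48 — meets.
  Stage I.1 is satisfied; the applicant continues to bear the burden.
Stage I.2 (applicant, a preponderance, weight is at least 48): (b) 48 ≥ 48 — meets; (c) net 60−10=50 ≥ 48 — meets.
  All elements met. The burden passes to the authority.
Stage I.3 (authority, a preponderance, weight is at least 48): (d) net 78−32=46 < 48 — fails.
  Stage I.3 not carried; the authority fails its burden.
So the applicant prevails on this issue.
— Issue II —
At Stage II.1 the applicant must meet a clear and cogent showing (weight is at least 75): on (e) the weight is 76, ≥ 75, so (e) meets the standard; on (f) the weight is 87 less the opposing 11 gives net 76, ≥ 75, so (f) meets the standard.
  Stage II.1 is satisfied; the applicant continues to bear the burden.
At Stage II.2 the applicant must meet a clear and cogent showing (weight is at least 75): on (g) the weight is 76 less the opposing 1 gives net 75, which does reach 75, so (g) meets the standard; on (h) the weight is 75, ≥ 75, so (h) meets the standard.
  Stage II.2 is satisfied; the onus moves to the authority.
At Stage II.3 the authority must meet a production showing (weight is at least 23): on (i) the weight is 20, < 23, so (i) does not meet the standard; on (j) the weight is 50 less the opposing 24 gives net 26, ≥ 23, so (j) meets the standard.
  Not every element is met, so the authority fails to carry Stage II.3.
So the applicant prevails on this issue.
— Issue III —
At Stage III.1 the applicant must meet the preponderance of the evidence (weight exceeds 48): on (k) the weight is 79 less the opposing 34 gives net 45, ≤ 48, so (k) does not meet the standard.
  The applicant does not carry Stage III.1.
The analysis ends at Stage III.1; the authority prevails on this issue.
Per-issue: Issue I → applicant; Issue II → applicant; Issue III → authority. The applicant must prevail on at least one issue; overall, the applicant prevails.

applicant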